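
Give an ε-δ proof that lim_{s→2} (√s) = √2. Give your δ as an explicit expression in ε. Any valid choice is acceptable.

Suppose ε > 0. We want δ > 0 such that 0 < |s − 2| < δ implies |√s − √2| < ε.
Multiplying by the conjugate, |√s − √2| = |s − 2|/(√s + √2).
Restrict δ ≤ 2 so that |s − 2| < 2 forces s > 0, and then √s + √2 > √2.
Hence |√s − √2| < |s − 2|/√2, which is < ε once |s − 2| < √2·ε.
Take δ = min(2, √2·ε). If 0 < |s − 2| < δ then s > 0 and |√s − √2| < |s − 2|/√2 < ε.

δ = min(2, √2·ε)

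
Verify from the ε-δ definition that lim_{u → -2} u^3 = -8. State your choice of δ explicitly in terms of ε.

Fix ε > 0. We seek δ > 0 with 0 < |u + 2| < δ ⇒ |u^3 + 8| < ε.
Factor: u^3 + 8 = (u + 2)(u^2 - 2u + 4), so |u^3 + 8| = |u + 2|·|u^2 - 2u + 4|.
Restrict δ ≤ 2. Then |u + 2| < 2 gives |u| < 4, so by the triangle inequality |u^2 - 2u + 4| ≤ 4^2 + 2·4 + 4 = 28.
Hence |u^3 + 8| ≤ 28|u + 2|, which is < ε once |u + 2| < ε/28.
Take δ = min(2, ε/28). If 0 < |u + 2| < δ then both bounds hold and |u^3 + 8| ≤ 28|u + 2| < 28·(ε/28) = ε.

δ = min(2, ε/28)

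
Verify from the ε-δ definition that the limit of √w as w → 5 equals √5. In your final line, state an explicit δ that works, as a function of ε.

Suppose ε > 0. We want δ > 0 such that 0 < |w − 5| < δ implies |√w − √5| < ε.
Multiplying by the conjugate, |√w − √5| = |w − 5|/(√w + √5).
Restrict δ ≤ 5 so that |w − 5| < 5 forces w > 0, and then √w + √5 > √5.
Hence |√w − √5| < |w − 5|/√5, which is < ε once |w − 5| < √5·ε.
Take δ = min(5, √5·ε). If 0 < |w − 5| < δ then w > 0 and |√w − √5| < |w − 5|/√5 < ε.

δ = min(5, √5·ε)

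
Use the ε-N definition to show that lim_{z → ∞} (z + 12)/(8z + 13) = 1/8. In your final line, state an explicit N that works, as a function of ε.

N = (83/64)/ε

Let ε > 0 be given. We seek N > 0 such that z > N implies |(z + 12)/(8z + 13) − (1/8)| < ε.
(z + 12)/(8z + 13) − (1/8) = (8(z + 12) − (8z + 13)) / (8(8z + 13)) = 83/(8(8z + 13)).
For z > 0 we have 8z + 13 > 8z, so |(z + 12)/(8z + 13) − (1/8)| = 83/(8(8z + 13)) < 83/(8·8z) = (83/64)/z.
Thus |(z + 12)/(8z + 13) − (1/8)| < ε whenever z > (83/64)/ε.
Take N = (83/64)/ε. If z > N then |(z + 12)/(8z + 13) − (1/8)| < (83/64)/z < ε.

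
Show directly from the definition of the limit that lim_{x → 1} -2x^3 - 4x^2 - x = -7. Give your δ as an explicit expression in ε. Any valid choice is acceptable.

δ = min(1, ε/27)

Fix ε > 0. We want δ > 0 such that 0 < |x − 1| < δ implies |(-2x^3 - 4x^2 - x) + 7| < ε.
(-2x^3 - 4x^2 - x) + 7 = -2x^3 - 4x^2 - x + 7 = (x − 1)(-2x^2 - 6x - 7).
So |(-2x^3 - 4x^2 - x) + 7| = |x − 1|·|-2x^2 - 6x - 7|.
Assume first that |x − 1| < 1, so |x| < 2. Then |-2x^2 - 6x - 7| ≤ 2·2^2 + 6·2 + 7 = 27.
Hence |(-2x^3 - 4x^2 - x) + 7| ≤ 27|x − 1| < ε provided |x − 1| < ε/27.
Take δ = min(1, ε/27). Then 0 < |x − 1| < δ gives both |x − 1| < 1 and |x − 1| < ε/27, so |(-2x^3 - 4x^2 - x) + 7| < ε.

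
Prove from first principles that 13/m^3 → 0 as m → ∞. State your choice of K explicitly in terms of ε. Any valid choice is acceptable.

Fix ε > 0. For m ≥ 1, |13/m^3 − 0| = 13/m^3.
13/m^3 < ε ⇔ m^3 > 13/ε ⇔ m > (13/ε)^{1/3}.
Take K = (13/ε)^{1/3}. Then m > K implies 13/m^3 < ε.

K = (13/ε)^{1/3}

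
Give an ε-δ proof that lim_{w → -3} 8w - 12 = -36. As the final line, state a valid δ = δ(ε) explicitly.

δ = ε/8

Let ε > 0 be given. We need δ > 0 so that 0 < |w + 3| < δ implies |(8w - 12) + 36| < ε.
|(8w - 12) + 36| = |8w + 24| = 8|w + 3|.
So 8|w + 3| < ε exactly when |w + 3| < ε/8.
Take δ = ε/8. If 0 < |w + 3| < δ then |(8w - 12) + 36| = 8|w + 3| < 8·(ε/8) = ε.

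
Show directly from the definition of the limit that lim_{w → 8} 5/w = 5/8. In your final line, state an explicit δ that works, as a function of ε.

Suppose ε > 0. We seek δ > 0 such that 0 < |w − 8| < δ implies |5/w − (5/8)| < ε.
|5/w − (5/8)| = 5·|8 − w|/(8·|w|) = 5|w − 8|/(8|w|).
Require δ ≤ 4 so that |w| > 8 − 4 = 4, hence 8|w| > 32.
Then |5/w − (5/8)| < 5|w − 8|/32, which is < ε when |w − 8| < (32/5)ε.
Take δ = min(4, (32/5)ε). Then 0 < |w − 8| < δ gives both |w − 8| < 4 and |w − 8| < (32/5)ε, so |5/w − (5/8)| < ε.

δ = min(4, (32/5)ε)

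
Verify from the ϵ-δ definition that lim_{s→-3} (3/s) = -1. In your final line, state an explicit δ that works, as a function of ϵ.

δ = min(3/2, (3/2)ϵ)

Suppose ϵ > 0. We seek δ > 0 such that 0 < |s + 3| < δ implies |3/s + 1| < ϵ.
|3/s + 1| = 3·|-3 − s|/(3·|s|) = 3|s + 3|/(3|s|).
Restrict δ ≤ 3/2. Then |s + 3| < 3/2 gives |s| > 3/2, so 3|s| > 9/2.
Then |3/s + 1| < 3|s + 3|/(9/2), which is < ϵ when |s + 3| < (3/2)ϵ.
Take δ = min(3/2, (3/2)ϵ). Then 0 < |s + 3| < δ gives both |s + 3| < 3/2 and |s + 3| < (3/2)ϵ, so |3/s + 1| < ϵ.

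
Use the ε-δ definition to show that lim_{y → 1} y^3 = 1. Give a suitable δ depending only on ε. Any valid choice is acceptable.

Suppose ε > 0. We seek δ > 0 with 0 < |y − 1| < δ ⇒ |y^3 − 1| < ε.
Factor: y^3 − 1 = (y − 1)(y^2 + y + 1), so |y^3 − 1| = |y − 1|·|y^2 + y + 1|.
Impose δ ≤ 2 so that |y| < 3; then |y^2 + y + 1| ≤ 13.
Hence |y^3 − 1| ≤ 13|y − 1|, which is < ε once |y − 1| < ε/13.
Take δ = min(2, ε/13). If 0 < |y − 1| < δ then both bounds hold and |y^3 − 1| ≤ 13|y − 1| < 13·(ε/13) = ε.

δ = min(2, ε/13)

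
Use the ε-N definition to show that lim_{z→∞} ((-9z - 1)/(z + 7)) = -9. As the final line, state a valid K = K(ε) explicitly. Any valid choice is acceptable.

K = 62/ε

Suppose ε > 0. We seek K > 0 such that z > K implies |(-9z - 1)/(z + 7) + 9| < ε.
(-9z - 1)/(z + 7) + 9 = ((-9z - 1) − (-9)(z + 7)) / ((z + 7)) = 62/((z + 7)).
For z > 0 we have z + 7 > z, so |(-9z - 1)/(z + 7) + 9| = 62/((z + 7)) < 62/(z) = 62/z.
Thus |(-9z - 1)/(z + 7) + 9| < ε whenever z > 62/ε.
Take K = 62/ε. If z > K then |(-9z - 1)/(z + 7) + 9| < 62/z < ε.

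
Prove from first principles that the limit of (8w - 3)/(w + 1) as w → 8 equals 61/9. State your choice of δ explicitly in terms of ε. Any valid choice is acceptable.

δ = min(9/2, (81/22)ε)

Let ε > 0. We want δ > 0 with 0 < |w − 8| < δ ⇒ |(8w - 3)/(w + 1) − (61/9)| < ε.
Combining over a common denominator, (8w - 3)/(w + 1) − (61/9) = [(8w - 3)·9 − 61·(w + 1)] / [9·(w + 1)] = 11(w − 8) / (9(w + 1)).
So |(8w - 3)/(w + 1) − (61/9)| = 11|w − 8| / (9·|w + 1|).
Require δ ≤ 9/2, so |w + 1| ≥ |9| − |w − 8| > 9 − 9/2 = 9/2.
Hence |(8w - 3)/(w + 1) − (61/9)| < 11|w − 8|/(9·(9/2)) = (22/81)|w − 8|, which is < ε once |w − 8| < (81/22)ε.
Take δ = min(9/2, (81/22)ε). Then 0 < |w − 8| < δ forces both bounds, so |(8w - 3)/(w + 1) − (61/9)| < ε.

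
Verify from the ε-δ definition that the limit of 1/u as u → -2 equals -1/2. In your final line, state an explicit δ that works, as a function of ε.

δ = min(1, 2ε)

Let ε > 0 be given. We seek δ > 0 such that 0 < |u + 2| < δ implies |1/u + 1/2| < ε.
|1/u + 1/2| = |-2 − u|/(2·|u|) = |u + 2|/(2|u|).
Require δ ≤ 1 so that |u| > 2 − 1 = 1, hence 2|u| > 2.
Then |1/u + 1/2| < |u + 2|/2, which is < ε when |u + 2| < 2ε.
Take δ = min(1, 2ε). Then 0 < |u + 2| < δ gives both |u + 2| < 1 and |u + 2| < 2ε, so |1/u + 1/2| < ε.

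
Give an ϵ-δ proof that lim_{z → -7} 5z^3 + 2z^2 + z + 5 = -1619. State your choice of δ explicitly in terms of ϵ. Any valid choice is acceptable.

δ = min(2, ϵ/934)

Let ϵ > 0. We want δ > 0 such that 0 < |z + 7| < δ implies |(5z^3 + 2z^2 + z + 5) + 1619| < ϵ.
(5z^3 + 2z^2 + z + 5) + 1619 = 5z^3 + 2z^2 + z + 1624 = (z + 7)(5z^2 - 33z + 232).
So |(5z^3 + 2z^2 + z + 5) + 1619| = |z + 7|·|5z^2 - 33z + 232|.
Require δ ≤ 2. Then |z + 7| < 2 gives |z| < 9, and by the triangle inequality |5z^2 - 33z + 232| ≤ 5·9^2 + 33·9 + 232 = 934.
Hence |(5z^3 + 2z^2 + z + 5) + 1619| ≤ 934|z + 7| < ϵ provided |z + 7| < ϵ/934.
Choosing δ = min(2, ϵ/934) ensures both conditions, hence |(5z^3 + 2z^2 + z + 5) + 1619| < ϵ.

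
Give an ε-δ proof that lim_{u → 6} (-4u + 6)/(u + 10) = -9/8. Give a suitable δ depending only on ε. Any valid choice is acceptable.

Let ε > 0. We want δ > 0 with 0 < |u − 6| < δ ⇒ |(-4u + 6)/(u + 10) + 9/8| < ε.
Combining over a common denominator, (-4u + 6)/(u + 10) + 9/8 = [(-4u + 6)·16 − (-18)·(u + 10)] / [16·(u + 10)] = -46(u − 6) / (16(u + 10)).
So |(-4u + 6)/(u + 10) + 9/8| = 46|u − 6| / (16·|u + 10|).
Restrict δ ≤ 8. Then |u − 6| < 8 gives |u + 10| = |(u − 6) + 16| ≥ 16 − 8 = 8.
Hence |(-4u + 6)/(u + 10) + 9/8| < 46|u − 6|/(16·8) = (23/64)|u − 6|, which is < ε once |u − 6| < (64/23)ε.
Take δ = min(8, (64/23)ε). Then 0 < |u − 6| < δ forces both bounds, so |(-4u + 6)/(u + 10) + 9/8| < ε.

δ = min(8, (64/23)ε)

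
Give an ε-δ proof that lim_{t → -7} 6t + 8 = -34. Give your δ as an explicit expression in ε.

δ = ε/6

Suppose ε > 0. We need δ > 0 so that 0 < |t + 7| < δ implies |(6t + 8) + 34| < ε.
Since (6t + 8) + 34 = 6(t + 7), we have |(6t + 8) + 34| = 6|t + 7|.
Thus it suffices that |t + 7| < ε/6.
Choosing δ = ε/6 gives |(6t + 8) + 34| = 6|t + 7| < ε whenever |t + 7| < δ.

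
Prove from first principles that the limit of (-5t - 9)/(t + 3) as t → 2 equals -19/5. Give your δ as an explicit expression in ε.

δ = min(5/2, (25/12)ε)

Let ε > 0 be given. We want δ > 0 with 0 < |t − 2| < δ ⇒ |(-5t - 9)/(t + 3) + 19/5| < ε.
Combining over a common denominator, (-5t - 9)/(t + 3) + 19/5 = [(-5t - 9)·5 − (-19)·(t + 3)] / [5·(t + 3)] = -6(t − 2) / (5(t + 3)).
So |(-5t - 9)/(t + 3) + 19/5| = 6|t − 2| / (5·|t + 3|).
Require δ ≤ 5/2, so |t + 3| ≥ |5| − |t − 2| > 5 − 5/2 = 5/2.
Hence |(-5t - 9)/(t + 3) + 19/5| < 6|t − 2|/(5·(5/2)) = (12/25)|t − 2|, which is < ε once |t − 2| < (25/12)ε.
Take δ = min(5/2, (25/12)ε). Then 0 < |t − 2| < δ forces both bounds, so |(-5t - 9)/(t + 3) + 19/5| < ε.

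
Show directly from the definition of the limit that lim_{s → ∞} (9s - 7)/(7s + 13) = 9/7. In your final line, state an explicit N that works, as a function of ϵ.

N = (166/49)/ϵ

Suppose ϵ > 0. We seek N > 0 such that s > N implies |(9s - 7)/(7s + 13) − (9/7)| < ϵ.
(9s - 7)/(7s + 13) − (9/7) = (7(9s - 7) − 9(7s + 13)) / (7(7s + 13)) = -166/(7(7s + 13)).
For s > 0 we have 7s + 13 > 7s, so |(9s - 7)/(7s + 13) − (9/7)| = 166/(7(7s + 13)) < 166/(7·7s) = (166/49)/s.
Thus |(9s - 7)/(7s + 13) − (9/7)| < ϵ whenever s > (166/49)/ϵ.
Take N = (166/49)/ϵ. If s > N then |(9s - 7)/(7s + 13) − (9/7)| < (166/49)/s < ϵ.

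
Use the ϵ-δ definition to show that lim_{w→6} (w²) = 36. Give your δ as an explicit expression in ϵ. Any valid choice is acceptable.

δ = min(1, ϵ/13)

Let ϵ > 0 be given. We seek δ > 0 with 0 < |w − 6| < δ ⇒ |w² − 36| < ϵ.
Factor: w² − 36 = (w − 6)(w + 6), so |w² − 36| = |w − 6|·|w + 6|.
Restrict δ ≤ 1. Then |w − 6| < 1 gives |w| < 7, so by the triangle inequality |w + 6| ≤ 7 + 6 = 13.
Hence |w² − 36| ≤ 13|w − 6|, which is < ϵ once |w − 6| < ϵ/13.
Take δ = min(1, ϵ/13). If 0 < |w − 6| < δ then both bounds hold and |w² − 36| ≤ 13|w − 6| < 13·(ϵ/13) = ϵ.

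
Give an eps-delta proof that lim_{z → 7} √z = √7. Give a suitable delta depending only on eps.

Suppose eps > 0. We want delta > 0 such that 0 < |z − 7| < delta implies |√z − √7| < eps.
Rationalise: √z − √7 = (z − 7)/(√z + √7), so |√z − √7| = |z − 7|/(√z + √7).
Restrict delta ≤ 7 so that |z − 7| < 7 forces z > 0, and then √z + √7 > √7.
Hence |√z − √7| < |z − 7|/√7, which is < eps once |z − 7| < √7·eps.
Take delta = min(7, √7·eps). If 0 < |z − 7| < delta then z > 0 and |√z − √7| < |z − 7|/√7 < eps.

delta = min(7, √7·eps)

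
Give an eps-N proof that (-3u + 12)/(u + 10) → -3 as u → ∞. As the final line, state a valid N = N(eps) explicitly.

N = 42/eps

Fix eps > 0. We seek N > 0 such that u > N implies |(-3u + 12)/(u + 10) + 3| < eps.
(-3u + 12)/(u + 10) + 3 = ((-3u + 12) − (-3)(u + 10)) / ((u + 10)) = 42/((u + 10)).
For u > 0 we have u + 10 > u, so |(-3u + 12)/(u + 10) + 3| = 42/((u + 10)) < 42/(u) = 42/u.
Thus |(-3u + 12)/(u + 10) + 3| < eps whenever u > 42/eps.
Take N = 42/eps. If u > N then |(-3u + 12)/(u + 10) + 3| < 42/u < eps.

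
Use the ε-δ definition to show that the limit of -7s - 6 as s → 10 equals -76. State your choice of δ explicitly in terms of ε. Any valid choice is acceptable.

δ = ε/7

Let ε > 0. We need δ > 0 so that 0 < |s − 10| < δ implies |(-7s - 6) + 76| < ε.
|(-7s - 6) + 76| = |-7s + 70| = 7|s − 10|.
Thus it suffices that |s − 10| < ε/7.
Choosing δ = ε/7 gives |(-7s - 6) + 76| = 7|s − 10| < ε whenever |s − 10| < δ.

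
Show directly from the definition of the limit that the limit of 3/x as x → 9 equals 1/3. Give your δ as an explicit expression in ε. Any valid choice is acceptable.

δ = min(9/2, (27/2)ε)

Suppose ε > 0. We seek δ > 0 such that 0 < |x − 9| < δ implies |3/x − (1/3)| < ε.
|3/x − (1/3)| = 3·|9 − x|/(9·|x|) = 3|x − 9|/(9|x|).
Require δ ≤ 9/2 so that |x| > 9 − 9/2 = 9/2, hence 9|x| > 81/2.
Then |3/x − (1/3)| < 3|x − 9|/(81/2), which is < ε when |x − 9| < (27/2)ε.
Take δ = min(9/2, (27/2)ε). Then 0 < |x − 9| < δ gives both |x − 9| < 9/2 and |x − 9| < (27/2)ε, so |3/x − (1/3)| < ε.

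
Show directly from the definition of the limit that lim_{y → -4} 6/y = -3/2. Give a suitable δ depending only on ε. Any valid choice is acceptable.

δ = min(2, (4/3)ε)

Fix ε > 0. We seek δ > 0 such that 0 < |y + 4| < δ implies |6/y + 3/2| < ε.
|6/y + 3/2| = 6·|-4 − y|/(4·|y|) = 6|y + 4|/(4|y|).
Restrict δ ≤ 2. Then |y + 4| < 2 gives |y| > 2, so 4|y| > 8.
Then |6/y + 3/2| < 6|y + 4|/8, which is < ε when |y + 4| < (4/3)ε.
Take δ = min(2, (4/3)ε). Then 0 < |y + 4| < δ gives both |y + 4| < 2 and |y + 4| < (4/3)ε, so |6/y + 3/2| < ε.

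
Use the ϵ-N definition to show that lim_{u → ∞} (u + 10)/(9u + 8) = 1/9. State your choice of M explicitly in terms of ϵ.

M = (82/81)/ϵ

Let ϵ > 0. We seek M > 0 such that u > M implies |(u + 10)/(9u + 8) − (1/9)| < ϵ.
(u + 10)/(9u + 8) − (1/9) = (9(u + 10) − (9u + 8)) / (9(9u + 8)) = 82/(9(9u + 8)).
For u > 0 we have 9u + 8 > 9u, so |(u + 10)/(9u + 8) − (1/9)| = 82/(9(9u + 8)) < 82/(9·9u) = (82/81)/u.
Thus |(u + 10)/(9u + 8) − (1/9)| < ϵ whenever u > (82/81)/ϵ.
Take M = (82/81)/ϵ. If u > M then |(u + 10)/(9u + 8) − (1/9)| < (82/81)/u < ϵ.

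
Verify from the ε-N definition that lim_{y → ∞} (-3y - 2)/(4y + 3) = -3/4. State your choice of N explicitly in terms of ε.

N = (1/16)/ε

Let ε > 0. We seek N > 0 such that y > N implies |(-3y - 2)/(4y + 3) + 3/4| < ε.
(-3y - 2)/(4y + 3) + 3/4 = (4(-3y - 2) − (-3)(4y + 3)) / (4(4y + 3)) = 1/(4(4y + 3)).
For y > 0 we have 4y + 3 > 4y, so |(-3y - 2)/(4y + 3) + 3/4| = 1/(4(4y + 3)) < 1/(4·4y) = (1/16)/y.
Thus |(-3y - 2)/(4y + 3) + 3/4| < ε whenever y > (1/16)/ε.
Take N = (1/16)/ε. If y > N then |(-3y - 2)/(4y + 3) + 3/4| < (1/16)/y < ε.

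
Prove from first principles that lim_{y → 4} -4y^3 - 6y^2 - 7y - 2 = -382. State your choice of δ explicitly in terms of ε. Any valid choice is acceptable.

δ = min(1, ε/305)

Let ε > 0 be given. We want δ > 0 such that 0 < |y − 4| < δ implies |(-4y^3 - 6y^2 - 7y - 2) + 382| < ε.
(-4y^3 - 6y^2 - 7y - 2) + 382 = -4y^3 - 6y^2 - 7y + 380 = (y − 4)(-4y^2 - 22y - 95).
So |(-4y^3 - 6y^2 - 7y - 2) + 382| = |y − 4|·|-4y^2 - 22y - 95|.
Assume first that |y − 4| < 1, so |y| < 5. Then |-4y^2 - 22y - 95| ≤ 4·5^2 + 22·5 + 95 = 305.
Hence |(-4y^3 - 6y^2 - 7y - 2) + 382| ≤ 305|y − 4| < ε provided |y − 4| < ε/305.
Take δ = min(1, ε/305). Then 0 < |y − 4| < δ gives both |y − 4| < 1 and |y − 4| < ε/305, so |(-4y^3 - 6y^2 - 7y - 2) + 382| < ε.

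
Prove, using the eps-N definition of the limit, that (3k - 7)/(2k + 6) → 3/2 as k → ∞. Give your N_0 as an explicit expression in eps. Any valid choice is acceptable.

N_0 = 8/eps

Let eps > 0 be given. For k ≥ 1, |(3k - 7)/(2k + 6) − (3/2)| = |-32|/(2(2k + 6)) = 32/(2(2k + 6)).
Since 2k + 6 ≥ 2k for k ≥ 1, this is ≤ 32/(2·2k) = 8/k.
So |(3k - 7)/(2k + 6) − (3/2)| < eps whenever k > 8/eps.
Take N_0 = 8/eps. If k > N_0 then |(3k - 7)/(2k + 6) − (3/2)| ≤ 8/k < eps.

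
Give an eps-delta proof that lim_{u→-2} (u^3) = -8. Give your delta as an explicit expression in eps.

Suppose eps > 0. We seek delta > 0 with 0 < |u + 2| < delta ⇒ |u^3 + 8| < eps.
Factor: u^3 + 8 = (u + 2)(u^2 - 2u + 4), so |u^3 + 8| = |u + 2|·|u^2 - 2u + 4|.
Impose delta ≤ 1 so that |u| < 3; then |u^2 - 2u + 4| ≤ 19.
Hence |u^3 + 8| ≤ 19|u + 2|, which is < eps once |u + 2| < eps/19.
Take delta = min(1, eps/19). If 0 < |u + 2| < delta then both bounds hold and |u^3 + 8| ≤ 19|u + 2| < 19·(eps/19) = eps.

delta = min(1, eps/19)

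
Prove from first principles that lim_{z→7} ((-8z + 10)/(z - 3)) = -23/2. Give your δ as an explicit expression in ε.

δ = min(2, (4/7)ε)

Let ε > 0. We want δ > 0 with 0 < |z − 7| < δ ⇒ |(-8z + 10)/(z - 3) + 23/2| < ε.
Combining over a common denominator, (-8z + 10)/(z - 3) + 23/2 = [(-8z + 10)·4 − (-46)·(z - 3)] / [4·(z - 3)] = 14(z − 7) / (4(z - 3)).
So |(-8z + 10)/(z - 3) + 23/2| = 14|z − 7| / (4·|z − 3|).
Require δ ≤ 2, so |z − 3| ≥ |4| − |z − 7| > 4 − 2 = 2.
Hence |(-8z + 10)/(z - 3) + 23/2| < 14|z − 7|/(4·2) = (7/4)|z − 7|, which is < ε once |z − 7| < (4/7)ε.
Take δ = min(2, (4/7)ε). Then 0 < |z − 7| < δ forces both bounds, so |(-8z + 10)/(z - 3) + 23/2| < ε.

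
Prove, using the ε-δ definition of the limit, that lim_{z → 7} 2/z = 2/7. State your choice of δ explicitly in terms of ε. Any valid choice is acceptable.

δ = min(7/2, (49/4)ε)

Let ε > 0 be given. We seek δ > 0 such that 0 < |z − 7| < δ implies |2/z − (2/7)| < ε.
|2/z − (2/7)| = 2·|7 − z|/(7·|z|) = 2|z − 7|/(7|z|).
Require δ ≤ 7/2 so that |z| > 7 − 7/2 = 7/2, hence 7|z| > 49/2.
Then |2/z − (2/7)| < 2|z − 7|/(49/2), which is < ε when |z − 7| < (49/4)ε.
Take δ = min(7/2, (49/4)ε). Then 0 < |z − 7| < δ gives both |z − 7| < 7/2 and |z − 7| < (49/4)ε, so |2/z − (2/7)| < ε.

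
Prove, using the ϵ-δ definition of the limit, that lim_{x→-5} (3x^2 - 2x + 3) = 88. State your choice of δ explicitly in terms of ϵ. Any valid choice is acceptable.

δ = min(1, ϵ/35)

Suppose ϵ > 0. We want δ > 0 such that 0 < |x + 5| < δ implies |(3x^2 - 2x + 3) − 88| < ϵ.
(3x^2 - 2x + 3) − 88 = 3x^2 - 2x - 85 = (x + 5)(3x - 17).
So |(3x^2 - 2x + 3) − 88| = |x + 5|·|3x - 17|.
Require δ ≤ 1. Then |x + 5| < 1 gives |x| < 6, and by the triangle inequality |3x - 17| ≤ 3·6 + 17 = 35.
Hence |(3x^2 - 2x + 3) − 88| ≤ 35|x + 5| < ϵ provided |x + 5| < ϵ/35.
Take δ = min(1, ϵ/35). Then 0 < |x + 5| < δ gives both |x + 5| < 1 and |x + 5| < ϵ/35, so |(3x^2 - 2x + 3) − 88| < ϵ.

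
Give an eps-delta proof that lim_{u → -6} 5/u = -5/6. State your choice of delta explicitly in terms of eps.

delta = min(3, (18/5)eps)

Let eps > 0 be given. We seek delta > 0 such that 0 < |u + 6| < delta implies |5/u + 5/6| < eps.
|5/u + 5/6| = 5·|-6 − u|/(6·|u|) = 5|u + 6|/(6|u|).
Restrict delta ≤ 3. Then |u + 6| < 3 gives |u| > 3, so 6|u| > 18.
Then |5/u + 5/6| < 5|u + 6|/18, which is < eps when |u + 6| < (18/5)eps.
Take delta = min(3, (18/5)eps). Then 0 < |u + 6| < delta gives both |u + 6| < 3 and |u + 6| < (18/5)eps, so |5/u + 5/6| < eps.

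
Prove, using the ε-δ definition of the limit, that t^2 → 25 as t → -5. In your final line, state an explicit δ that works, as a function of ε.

δ = min(1, ε/11)

Suppose ε > 0. We seek δ > 0 with 0 < |t + 5| < δ ⇒ |t^2 − 25| < ε.
Factor: t^2 − 25 = (t + 5)(t - 5), so |t^2 − 25| = |t + 5|·|t - 5|.
Impose δ ≤ 1 so that |t| < 6; then |t - 5| ≤ 11.
Hence |t^2 − 25| ≤ 11|t + 5|, which is < ε once |t + 5| < ε/11.
Take δ = min(1, ε/11). If 0 < |t + 5| < δ then both bounds hold and |t^2 − 25| ≤ 11|t + 5| < 11·(ε/11) = ε.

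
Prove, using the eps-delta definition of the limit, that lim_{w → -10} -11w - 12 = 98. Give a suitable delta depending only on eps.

Suppose eps > 0. We need delta > 0 so that 0 < |w + 10| < delta implies |(-11w - 12) − 98| < eps.
Since (-11w - 12) − 98 = -11(w + 10), we have |(-11w - 12) − 98| = 11|w + 10|.
Thus it suffices that |w + 10| < eps/11.
Choosing delta = eps/11 gives |(-11w - 12) − 98| = 11|w + 10| < eps whenever |w + 10| < delta.

delta = eps/11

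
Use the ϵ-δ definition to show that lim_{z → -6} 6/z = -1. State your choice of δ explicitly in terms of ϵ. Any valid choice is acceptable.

Let ϵ > 0. We seek δ > 0 such that 0 < |z + 6| < δ implies |6/z + 1| < ϵ.
|6/z + 1| = 6·|-6 − z|/(6·|z|) = 6|z + 6|/(6|z|).
Require δ ≤ 3 so that |z| > 6 − 3 = 3, hence 6|z| > 18.
Then |6/z + 1| < 6|z + 6|/18, which is < ϵ when |z + 6| < 3ϵ.
Take δ = min(3, 3ϵ). Then 0 < |z + 6| < δ gives both |z + 6| < 3 and |z + 6| < 3ϵ, so |6/z + 1| < ϵ.

δ = min(3, 3ϵ)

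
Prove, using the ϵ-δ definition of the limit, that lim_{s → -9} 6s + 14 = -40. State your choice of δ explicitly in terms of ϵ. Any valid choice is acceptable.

Fix ϵ > 0. We need δ > 0 so that 0 < |s + 9| < δ implies |(6s + 14) + 40| < ϵ.
|(6s + 14) + 40| = |6s + 54| = 6|s + 9|.
So 6|s + 9| < ϵ exactly when |s + 9| < ϵ/6.
Take δ = ϵ/6. If 0 < |s + 9| < δ then |(6s + 14) + 40| = 6|s + 9| < 6·(ϵ/6) = ϵ.

δ = ϵ/6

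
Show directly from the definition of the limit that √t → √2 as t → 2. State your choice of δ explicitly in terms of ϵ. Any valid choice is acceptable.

δ = min(2, √2·ϵ)

Suppose ϵ > 0. We want δ > 0 such that 0 < |t − 2| < δ implies |√t − √2| < ϵ.
Multiplying by the conjugate, |√t − √2| = |t − 2|/(√t + √2).
Restrict δ ≤ 2 so that |t − 2| < 2 forces t > 0, and then √t + √2 > √2.
Hence |√t − √2| < |t − 2|/√2, which is < ϵ once |t − 2| < √2·ϵ.
Take δ = min(2, √2·ϵ). If 0 < |t − 2| < δ then t > 0 and |√t − √2| < |t − 2|/√2 < ϵ.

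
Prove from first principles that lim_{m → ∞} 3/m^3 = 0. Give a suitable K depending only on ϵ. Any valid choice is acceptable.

Let ϵ > 0. For m ≥ 1, |3/m^3 − 0| = 3/m^3.
3/m^3 < ϵ ⇔ m^3 > 3/ϵ ⇔ m > (3/ϵ)^{1/3}.
Take K = (3/ϵ)^{1/3}. Then m > K implies 3/m^3 < ϵ.

K = (3/ϵ)^{1/3}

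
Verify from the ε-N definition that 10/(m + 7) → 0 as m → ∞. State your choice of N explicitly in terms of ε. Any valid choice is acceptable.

N = 10/ε

Fix ε > 0. For m ≥ 1, |10/(m + 7) − 0| = 10/(m + 7) ≤ 10/m.
We need 10/m < ε, i.e. m > 10/ε.
Take N = 10/ε. If m > N then |10/(m + 7)| ≤ 10/m < ε.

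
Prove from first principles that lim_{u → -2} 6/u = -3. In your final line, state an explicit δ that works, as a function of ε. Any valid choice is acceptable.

Let ε > 0 be given. We seek δ > 0 such that 0 < |u + 2| < δ implies |6/u + 3| < ε.
|6/u + 3| = 6·|-2 − u|/(2·|u|) = 6|u + 2|/(2|u|).
Restrict δ ≤ 1. Then |u + 2| < 1 gives |u| > 1, so 2|u| > 2.
Then |6/u + 3| < 6|u + 2|/2, which is < ε when |u + 2| < (1/3)ε.
Take δ = min(1, (1/3)ε). Then 0 < |u + 2| < δ gives both |u + 2| < 1 and |u + 2| < (1/3)ε, so |6/u + 3| < ε.

δ = min(1, (1/3)ε)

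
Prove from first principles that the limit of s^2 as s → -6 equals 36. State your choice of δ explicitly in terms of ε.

Let ε > 0 be given. We seek δ > 0 with 0 < |s + 6| < δ ⇒ |s^2 − 36| < ε.
Factor: s^2 − 36 = (s + 6)(s - 6), so |s^2 − 36| = |s + 6|·|s - 6|.
Restrict δ ≤ 2. Then |s + 6| < 2 gives |s| < 8, so by the triangle inequality |s - 6| ≤ 8 + 6 = 14.
Hence |s^2 − 36| ≤ 14|s + 6|, which is < ε once |s + 6| < ε/14.
Take δ = min(2, ε/14). If 0 < |s + 6| < δ then both bounds hold and |s^2 − 36| ≤ 14|s + 6| < 14·(ε/14) = ε.

δ = min(2, ε/14)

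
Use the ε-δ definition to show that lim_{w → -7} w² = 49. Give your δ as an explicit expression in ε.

δ = min(2, ε/16)

Let ε > 0 be given. We seek δ > 0 with 0 < |w + 7| < δ ⇒ |w² − 49| < ε.
Factor: w² − 49 = (w + 7)(w - 7), so |w² − 49| = |w + 7|·|w - 7|.
Restrict δ ≤ 2. Then |w + 7| < 2 gives |w| < 9, so by the triangle inequality |w - 7| ≤ 9 + 7 = 16.
Hence |w² − 49| ≤ 16|w + 7|, which is < ε once |w + 7| < ε/16.
Take δ = min(2, ε/16). If 0 < |w + 7| < δ then both bounds hold and |w² − 49| ≤ 16|w + 7| < 16·(ε/16) = ε.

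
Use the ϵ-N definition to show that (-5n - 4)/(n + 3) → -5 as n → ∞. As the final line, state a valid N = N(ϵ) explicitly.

N = 11/ϵ

Let ϵ > 0. For n ≥ 1, |(-5n - 4)/(n + 3) + 5| = |11|/((n + 3)) = 11/((n + 3)).
Since n + 3 ≥ n for n ≥ 1, this is ≤ 11/(n) = 11/n.
So |(-5n - 4)/(n + 3) + 5| < ϵ whenever n > 11/ϵ.
Take N = 11/ϵ. If n > N then |(-5n - 4)/(n + 3) + 5| ≤ 11/n < ϵ.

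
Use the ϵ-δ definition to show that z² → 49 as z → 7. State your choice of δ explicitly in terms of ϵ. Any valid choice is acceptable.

δ = min(1, ϵ/15)

Fix ϵ > 0. We seek δ > 0 with 0 < |z − 7| < δ ⇒ |z² − 49| < ϵ.
Factor: z² − 49 = (z − 7)(z + 7), so |z² − 49| = |z − 7|·|z + 7|.
Impose δ ≤ 1 so that |z| < 8; then |z + 7| ≤ 15.
Hence |z² − 49| ≤ 15|z − 7|, which is < ϵ once |z − 7| < ϵ/15.
Take δ = min(1, ϵ/15). If 0 < |z − 7| < δ then both bounds hold and |z² − 49| ≤ 15|z − 7| < 15·(ϵ/15) = ϵ.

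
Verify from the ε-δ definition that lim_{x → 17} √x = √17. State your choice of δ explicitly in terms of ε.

Let ε > 0 be given. We want δ > 0 such that 0 < |x − 17| < δ implies |√x − √17| < ε.
Rationalise: √x − √17 = (x − 17)/(√x + √17), so |√x − √17| = |x − 17|/(√x + √17).
Restrict δ ≤ 17 so that |x − 17| < 17 forces x > 0, and then √x + √17 > √17.
Hence |√x − √17| < |x − 17|/√17, which is < ε once |x − 17| < √17·ε.
Take δ = min(17, √17·ε). If 0 < |x − 17| < δ then x > 0 and |√x − √17| < |x − 17|/√17 < ε.

δ = min(17, √17·ε)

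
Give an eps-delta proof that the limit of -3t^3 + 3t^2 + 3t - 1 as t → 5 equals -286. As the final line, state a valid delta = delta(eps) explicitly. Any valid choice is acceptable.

delta = min(1, eps/237)

Let eps > 0. We want delta > 0 such that 0 < |t − 5| < delta implies |(-3t^3 + 3t^2 + 3t - 1) + 286| < eps.
(-3t^3 + 3t^2 + 3t - 1) + 286 = -3t^3 + 3t^2 + 3t + 285 = (t − 5)(-3t^2 - 12t - 57).
So |(-3t^3 + 3t^2 + 3t - 1) + 286| = |t − 5|·|-3t^2 - 12t - 57|.
Assume first that |t − 5| < 1, so |t| < 6. Then |-3t^2 - 12t - 57| ≤ 3·6^2 + 12·6 + 57 = 237.
Hence |(-3t^3 + 3t^2 + 3t - 1) + 286| ≤ 237|t − 5| < eps provided |t − 5| < eps/237.
Take delta = min(1, eps/237). Then 0 < |t − 5| < delta gives both |t − 5| < 1 and |t − 5| < eps/237, so |(-3t^3 + 3t^2 + 3t - 1) + 286| < eps.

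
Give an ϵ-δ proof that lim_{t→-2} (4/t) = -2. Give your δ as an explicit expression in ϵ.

δ = min(1, (1/2)ϵ)

Let ϵ > 0 be given. We seek δ > 0 such that 0 < |t + 2| < δ implies |4/t + 2| < ϵ.
|4/t + 2| = 4·|-2 − t|/(2·|t|) = 4|t + 2|/(2|t|).
Restrict δ ≤ 1. Then |t + 2| < 1 gives |t| > 1, so 2|t| > 2.
Then |4/t + 2| < 4|t + 2|/2, which is < ϵ when |t + 2| < (1/2)ϵ.
Take δ = min(1, (1/2)ϵ). Then 0 < |t + 2| < δ gives both |t + 2| < 1 and |t + 2| < (1/2)ϵ, so |4/t + 2| < ϵ.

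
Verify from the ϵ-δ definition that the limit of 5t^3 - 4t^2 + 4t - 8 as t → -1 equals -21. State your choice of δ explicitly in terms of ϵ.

δ = min(1, ϵ/51)

Let ϵ > 0 be given. We want δ > 0 such that 0 < |t + 1| < δ implies |(5t^3 - 4t^2 + 4t - 8) + 21| < ϵ.
(5t^3 - 4t^2 + 4t - 8) + 21 = 5t^3 - 4t^2 + 4t + 13 = (t + 1)(5t^2 - 9t + 13).
So |(5t^3 - 4t^2 + 4t - 8) + 21| = |t + 1|·|5t^2 - 9t + 13|.
Assume first that |t + 1| < 1, so |t| < 2. Then |5t^2 - 9t + 13| ≤ 5·2^2 + 9·2 + 13 = 51.
Hence |(5t^3 - 4t^2 + 4t - 8) + 21| ≤ 51|t + 1| < ϵ provided |t + 1| < ϵ/51.
Take δ = min(1, ϵ/51). Then 0 < |t + 1| < δ gives both |t + 1| < 1 and |t + 1| < ϵ/51, so |(5t^3 - 4t^2 + 4t - 8) + 21| < ϵ.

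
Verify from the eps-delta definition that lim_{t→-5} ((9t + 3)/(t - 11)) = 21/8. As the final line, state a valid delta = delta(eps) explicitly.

Let eps > 0. We want delta > 0 with 0 < |t + 5| < delta ⇒ |(9t + 3)/(t - 11) − (21/8)| < eps.
Combining over a common denominator, (9t + 3)/(t - 11) − (21/8) = [(9t + 3)·(-16) − (-42)·(t - 11)] / [(-16)·(t - 11)] = -102(t + 5) / ((-16)(t - 11)).
So |(9t + 3)/(t - 11) − (21/8)| = 102|t + 5| / (16·|t − 11|).
Restrict delta ≤ 8. Then |t + 5| < 8 gives |t − 11| = |(t + 5) + (-16)| ≥ 16 − 8 = 8.
Hence |(9t + 3)/(t - 11) − (21/8)| < 102|t + 5|/(16·8) = (51/64)|t + 5|, which is < eps once |t + 5| < (64/51)eps.
Take delta = min(8, (64/51)eps). Then 0 < |t + 5| < delta forces both bounds, so |(9t + 3)/(t - 11) − (21/8)| < eps.

delta = min(8, (64/51)eps)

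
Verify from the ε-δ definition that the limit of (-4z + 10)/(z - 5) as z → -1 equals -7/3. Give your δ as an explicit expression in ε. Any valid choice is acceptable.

Let ε > 0. We want δ > 0 with 0 < |z + 1| < δ ⇒ |(-4z + 10)/(z - 5) + 7/3| < ε.
Combining over a common denominator, (-4z + 10)/(z - 5) + 7/3 = [(-4z + 10)·(-6) − 14·(z - 5)] / [(-6)·(z - 5)] = 10(z + 1) / ((-6)(z - 5)).
So |(-4z + 10)/(z - 5) + 7/3| = 10|z + 1| / (6·|z − 5|).
Require δ ≤ 3, so |z − 5| ≥ |-6| − |z + 1| > 6 − 3 = 3.
Hence |(-4z + 10)/(z - 5) + 7/3| < 10|z + 1|/(6·3) = (5/9)|z + 1|, which is < ε once |z + 1| < (9/5)ε.
Take δ = min(3, (9/5)ε). Then 0 < |z + 1| < δ forces both bounds, so |(-4z + 10)/(z - 5) + 7/3| < ε.

δ = min(3, (9/5)ε)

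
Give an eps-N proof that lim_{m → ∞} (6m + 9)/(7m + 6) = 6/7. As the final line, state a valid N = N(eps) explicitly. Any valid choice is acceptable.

N = (27/49)/eps

Let eps > 0. For m ≥ 1, |(6m + 9)/(7m + 6) − (6/7)| = |27|/(7(7m + 6)) = 27/(7(7m + 6)).
Since 7m + 6 ≥ 7m for m ≥ 1, this is ≤ 27/(7·7m) = (27/49)/m.
So |(6m + 9)/(7m + 6) − (6/7)| < eps whenever m > (27/49)/eps.
Take N = (27/49)/eps. If m > N then |(6m + 9)/(7m + 6) − (6/7)| ≤ (27/49)/m < eps.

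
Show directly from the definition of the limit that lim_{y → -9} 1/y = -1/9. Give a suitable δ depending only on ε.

Fix ε > 0. We seek δ > 0 such that 0 < |y + 9| < δ implies |1/y + 1/9| < ε.
|1/y + 1/9| = |-9 − y|/(9·|y|) = |y + 9|/(9|y|).
Require δ ≤ 9/2 so that |y| > 9 − 9/2 = 9/2, hence 9|y| > 81/2.
Then |1/y + 1/9| < |y + 9|/(81/2), which is < ε when |y + 9| < (81/2)ε.
Take δ = min(9/2, (81/2)ε). Then 0 < |y + 9| < δ gives both |y + 9| < 9/2 and |y + 9| < (81/2)ε, so |1/y + 1/9| < ε.

δ = min(9/2, (81/2)ε)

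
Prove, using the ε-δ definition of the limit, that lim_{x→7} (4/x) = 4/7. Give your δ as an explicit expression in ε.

Fix ε > 0. We seek δ > 0 such that 0 < |x − 7| < δ implies |4/x − (4/7)| < ε.
|4/x − (4/7)| = 4·|7 − x|/(7·|x|) = 4|x − 7|/(7|x|).
Restrict δ ≤ 7/2. Then |x − 7| < 7/2 gives |x| > 7/2, so 7|x| > 49/2.
Then |4/x − (4/7)| < 4|x − 7|/(49/2), which is < ε when |x − 7| < (49/8)ε.
Take δ = min(7/2, (49/8)ε). Then 0 < |x − 7| < δ gives both |x − 7| < 7/2 and |x − 7| < (49/8)ε, so |4/x − (4/7)| < ε.

δ = min(7/2, (49/8)ε)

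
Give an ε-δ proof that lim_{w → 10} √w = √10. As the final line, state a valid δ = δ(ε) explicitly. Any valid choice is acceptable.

δ = min(10, √10·ε)

Let ε > 0 be given. We want δ > 0 such that 0 < |w − 10| < δ implies |√w − √10| < ε.
Rationalise: √w − √10 = (w − 10)/(√w + √10), so |√w − √10| = |w − 10|/(√w + √10).
Restrict δ ≤ 10 so that |w − 10| < 10 forces w > 0, and then √w + √10 > √10.
Hence |√w − √10| < |w − 10|/√10, which is < ε once |w − 10| < √10·ε.
Take δ = min(10, √10·ε). If 0 < |w − 10| < δ then w > 0 and |√w − √10| < |w − 10|/√10 < ε.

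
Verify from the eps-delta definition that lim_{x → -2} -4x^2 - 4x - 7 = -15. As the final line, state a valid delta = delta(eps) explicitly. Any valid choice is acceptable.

delta = min(2, eps/20)

Let eps > 0. We want delta > 0 such that 0 < |x + 2| < delta implies |(-4x^2 - 4x - 7) + 15| < eps.
(-4x^2 - 4x - 7) + 15 = -4x^2 - 4x + 8 = (x + 2)(-4x + 4).
So |(-4x^2 - 4x - 7) + 15| = |x + 2|·|-4x + 4|.
Require delta ≤ 2. Then |x + 2| < 2 gives |x| < 4, and by the triangle inequality |-4x + 4| ≤ 4·4 + 4 = 20.
Hence |(-4x^2 - 4x - 7) + 15| ≤ 20|x + 2| < eps provided |x + 2| < eps/20.
Choosing delta = min(2, eps/20) ensures both conditions, hence |(-4x^2 - 4x - 7) + 15| < eps.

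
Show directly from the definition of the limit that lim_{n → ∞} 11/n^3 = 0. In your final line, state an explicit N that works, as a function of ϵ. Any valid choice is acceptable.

N = (11/ϵ)^{1/3}

Let ϵ > 0. For n ≥ 1, |11/n^3 − 0| = 11/n^3.
11/n^3 < ϵ ⇔ n^3 > 11/ϵ ⇔ n > (11/ϵ)^{1/3}.
Take N = (11/ϵ)^{1/3}. Then n > N implies 11/n^3 < ϵ.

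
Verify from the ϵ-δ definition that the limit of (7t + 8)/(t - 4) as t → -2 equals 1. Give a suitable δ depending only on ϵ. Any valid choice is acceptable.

Suppose ϵ > 0. We want δ > 0 with 0 < |t + 2| < δ ⇒ |(7t + 8)/(t - 4) − 1| < ϵ.
Combining over a common denominator, (7t + 8)/(t - 4) − 1 = [(7t + 8)·(-6) − (-6)·(t - 4)] / [(-6)·(t - 4)] = -36(t + 2) / ((-6)(t - 4)).
So |(7t + 8)/(t - 4) − 1| = 36|t + 2| / (6·|t − 4|).
Require δ ≤ 3, so |t − 4| ≥ |-6| − |t + 2| > 6 − 3 = 3.
Hence |(7t + 8)/(t - 4) − 1| < 36|t + 2|/(6·3) = 2|t + 2|, which is < ϵ once |t + 2| < (1/2)ϵ.
Take δ = min(3, (1/2)ϵ). Then 0 < |t + 2| < δ forces both bounds, so |(7t + 8)/(t - 4) − 1| < ϵ.

δ = min(3, (1/2)ϵ)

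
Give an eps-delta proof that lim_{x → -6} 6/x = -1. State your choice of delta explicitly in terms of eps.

delta = min(3, 3eps)

Let eps > 0. We seek delta > 0 such that 0 < |x + 6| < delta implies |6/x + 1| < eps.
|6/x + 1| = 6·|-6 − x|/(6·|x|) = 6|x + 6|/(6|x|).
Require delta ≤ 3 so that |x| > 6 − 3 = 3, hence 6|x| > 18.
Then |6/x + 1| < 6|x + 6|/18, which is < eps when |x + 6| < 3eps.
Take delta = min(3, 3eps). Then 0 < |x + 6| < delta gives both |x + 6| < 3 and |x + 6| < 3eps, so |6/x + 1| < eps.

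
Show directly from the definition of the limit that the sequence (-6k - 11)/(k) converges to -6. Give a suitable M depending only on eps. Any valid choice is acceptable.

Suppose eps > 0. For k ≥ 1, |(-6k - 11)/(k) + 6| = |-11|/((k)) = 11/((k)).
Since k ≥ k for k ≥ 1, this is ≤ 11/(k) = 11/k.
So |(-6k - 11)/(k) + 6| < eps whenever k > 11/eps.
Take M = 11/eps. If k > M then |(-6k - 11)/(k) + 6| ≤ 11/k < eps.

M = 11/eps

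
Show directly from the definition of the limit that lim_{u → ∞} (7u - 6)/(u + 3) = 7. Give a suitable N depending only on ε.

Suppose ε > 0. We seek N > 0 such that u > N implies |(7u - 6)/(u + 3) − 7| < ε.
(7u - 6)/(u + 3) − 7 = ((7u - 6) − 7(u + 3)) / ((u + 3)) = -27/((u + 3)).
For u > 0 we have u + 3 > u, so |(7u - 6)/(u + 3) − 7| = 27/((u + 3)) < 27/(u) = 27/u.
Thus |(7u - 6)/(u + 3) − 7| < ε whenever u > 27/ε.
Take N = 27/ε. If u > N then |(7u - 6)/(u + 3) − 7| < 27/u < ε.

N = 27/ε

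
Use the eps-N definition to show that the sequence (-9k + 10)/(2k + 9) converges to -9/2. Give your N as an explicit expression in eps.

N = (101/4)/eps

Suppose eps > 0. For k ≥ 1, |(-9k + 10)/(2k + 9) + 9/2| = |101|/(2(2k + 9)) = 101/(2(2k + 9)).
Since 2k + 9 ≥ 2k for k ≥ 1, this is ≤ 101/(2·2k) = (101/4)/k.
So |(-9k + 10)/(2k + 9) + 9/2| < eps whenever k > (101/4)/eps.
Take N = (101/4)/eps. If k > N then |(-9k + 10)/(2k + 9) + 9/2| ≤ (101/4)/k < eps.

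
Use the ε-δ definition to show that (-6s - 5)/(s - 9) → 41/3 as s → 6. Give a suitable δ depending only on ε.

δ = min(3/2, (9/118)ε)

Let ε > 0. We want δ > 0 with 0 < |s − 6| < δ ⇒ |(-6s - 5)/(s - 9) − (41/3)| < ε.
Combining over a common denominator, (-6s - 5)/(s - 9) − (41/3) = [(-6s - 5)·(-3) − (-41)·(s - 9)] / [(-3)·(s - 9)] = 59(s − 6) / ((-3)(s - 9)).
So |(-6s - 5)/(s - 9) − (41/3)| = 59|s − 6| / (3·|s − 9|).
Restrict δ ≤ 3/2. Then |s − 6| < 3/2 gives |s − 9| = |(s − 6) + (-3)| ≥ 3 − 3/2 = 3/2.
Hence |(-6s - 5)/(s - 9) − (41/3)| < 59|s − 6|/(3·(3/2)) = (118/9)|s − 6|, which is < ε once |s − 6| < (9/118)ε.
Take δ = min(3/2, (9/118)ε). Then 0 < |s − 6| < δ forces both bounds, so |(-6s - 5)/(s - 9) − (41/3)| < ε.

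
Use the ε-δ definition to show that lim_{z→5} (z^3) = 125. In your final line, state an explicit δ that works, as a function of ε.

δ = min(2, ε/109)

Let ε > 0. We seek δ > 0 with 0 < |z − 5| < δ ⇒ |z^3 − 125| < ε.
Factor: z^3 − 125 = (z − 5)(z^2 + 5z + 25), so |z^3 − 125| = |z − 5|·|z^2 + 5z + 25|.
Impose δ ≤ 2 so that |z| < 7; then |z^2 + 5z + 25| ≤ 109.
Hence |z^3 − 125| ≤ 109|z − 5|, which is < ε once |z − 5| < ε/109.
Take δ = min(2, ε/109). If 0 < |z − 5| < δ then both bounds hold and |z^3 − 125| ≤ 109|z − 5| < 109·(ε/109) = ε.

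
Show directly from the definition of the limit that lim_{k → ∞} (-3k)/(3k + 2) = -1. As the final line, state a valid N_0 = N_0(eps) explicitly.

Suppose eps > 0. For k ≥ 1, |(-3k)/(3k + 2) + 1| = |6|/(3(3k + 2)) = 6/(3(3k + 2)).
Since 3k + 2 ≥ 3k for k ≥ 1, this is ≤ 6/(3·3k) = (2/3)/k.
So |(-3k)/(3k + 2) + 1| < eps whenever k > (2/3)/eps.
Take N_0 = (2/3)/eps. If k > N_0 then |(-3k)/(3k + 2) + 1| ≤ (2/3)/k < eps.

N_0 = (2/3)/eps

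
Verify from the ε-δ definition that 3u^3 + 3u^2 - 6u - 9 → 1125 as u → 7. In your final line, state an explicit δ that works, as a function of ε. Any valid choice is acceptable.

δ = min(2, ε/621)

Let ε > 0 be given. We want δ > 0 such that 0 < |u − 7| < δ implies |(3u^3 + 3u^2 - 6u - 9) − 1125| < ε.
(3u^3 + 3u^2 - 6u - 9) − 1125 = 3u^3 + 3u^2 - 6u - 1134 = (u − 7)(3u^2 + 24u + 162).
So |(3u^3 + 3u^2 - 6u - 9) − 1125| = |u − 7|·|3u^2 + 24u + 162|.
Require δ ≤ 2. Then |u − 7| < 2 gives |u| < 9, and by the triangle inequality |3u^2 + 24u + 162| ≤ 3·9^2 + 24·9 + 162 = 621.
Hence |(3u^3 + 3u^2 - 6u - 9) − 1125| ≤ 621|u − 7| < ε provided |u − 7| < ε/621.
Choosing δ = min(2, ε/621) ensures both conditions, hence |(3u^3 + 3u^2 - 6u - 9) − 1125| < ε.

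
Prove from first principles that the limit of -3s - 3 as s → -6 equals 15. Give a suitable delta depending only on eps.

Fix eps > 0. We need delta > 0 so that 0 < |s + 6| < delta implies |(-3s - 3) − 15| < eps.
Since (-3s - 3) − 15 = -3(s + 6), we have |(-3s - 3) − 15| = 3|s + 6|.
So 3|s + 6| < eps exactly when |s + 6| < eps/3.
Choosing delta = eps/3 gives |(-3s - 3) − 15| = 3|s + 6| < eps whenever |s + 6| < delta.

delta = eps/3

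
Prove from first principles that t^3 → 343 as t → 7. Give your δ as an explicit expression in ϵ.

Fix ϵ > 0. We seek δ > 0 with 0 < |t − 7| < δ ⇒ |t^3 − 343| < ϵ.
Factor: t^3 − 343 = (t − 7)(t^2 + 7t + 49), so |t^3 − 343| = |t − 7|·|t^2 + 7t + 49|.
Impose δ ≤ 2 so that |t| < 9; then |t^2 + 7t + 49| ≤ 193.
Hence |t^3 − 343| ≤ 193|t − 7|, which is < ϵ once |t − 7| < ϵ/193.
Take δ = min(2, ϵ/193). If 0 < |t − 7| < δ then both bounds hold and |t^3 − 343| ≤ 193|t − 7| < 193·(ϵ/193) = ϵ.

δ = min(2, ϵ/193)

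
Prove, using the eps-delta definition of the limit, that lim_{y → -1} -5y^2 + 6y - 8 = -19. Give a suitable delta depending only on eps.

delta = min(1, eps/21)

Let eps > 0 be given. We want delta > 0 such that 0 < |y + 1| < delta implies |(-5y^2 + 6y - 8) + 19| < eps.
(-5y^2 + 6y - 8) + 19 = -5y^2 + 6y + 11 = (y + 1)(-5y + 11).
So |(-5y^2 + 6y - 8) + 19| = |y + 1|·|-5y + 11|.
Assume first that |y + 1| < 1, so |y| < 2. Then |-5y + 11| ≤ 5·2 + 11 = 21.
Hence |(-5y^2 + 6y - 8) + 19| ≤ 21|y + 1| < eps provided |y + 1| < eps/21.
Take delta = min(1, eps/21). Then 0 < |y + 1| < delta gives both |y + 1| < 1 and |y + 1| < eps/21, so |(-5y^2 + 6y - 8) + 19| < eps.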